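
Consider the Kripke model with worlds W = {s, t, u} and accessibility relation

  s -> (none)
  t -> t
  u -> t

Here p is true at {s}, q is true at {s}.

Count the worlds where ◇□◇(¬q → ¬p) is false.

s: no successors, so ◇□◇(¬q → ¬p) fails. ✗
t: successors {t}; □◇(¬q → ¬p) there: t:T. ✓
u: successors {t}; □◇(¬q → ¬p) there: t:T. ✓
Satisfying worlds: {t, u}.
So ◇□◇(¬q → ¬p) fails at the other 1 world.

1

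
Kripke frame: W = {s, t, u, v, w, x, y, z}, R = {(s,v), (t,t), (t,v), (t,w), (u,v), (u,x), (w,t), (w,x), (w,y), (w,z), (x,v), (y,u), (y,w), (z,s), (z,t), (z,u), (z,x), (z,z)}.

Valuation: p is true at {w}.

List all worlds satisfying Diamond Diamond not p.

{t, u, w, y, z}

s: successors {v}; Diamond not p there: v:F. ✗
t: successors {t, v, w}; Diamond not p there: t:T, v:F, w:T. ✓
u: successors {v, x}; Diamond not p there: v:F, x:T. ✓
v: no successors, so Diamond Diamond not p fails. ✗
w: successors {t, x, y, z}; Diamond not p there: t:T, x:T, y:T, z:T. ✓
x: successors {v}; Diamond not p there: v:F. ✗
y: successors {u, w}; Diamond not p there: u:T, w:T. ✓
z: successors {s, t, u, x, z}; Diamond not p there: s:T, t:T, u:T, x:T, z:T. ✓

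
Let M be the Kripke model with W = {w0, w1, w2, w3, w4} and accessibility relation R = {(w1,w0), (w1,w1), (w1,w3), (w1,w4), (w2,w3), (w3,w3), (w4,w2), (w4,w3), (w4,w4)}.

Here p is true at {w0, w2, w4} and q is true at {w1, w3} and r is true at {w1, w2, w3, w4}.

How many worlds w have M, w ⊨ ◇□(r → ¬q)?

1

w0: no successors, so ◇□(r → ¬q) fails. ✗
w1: successors {w0, w1, w3, w4}; □(r → ¬q) there: w0:T, w1:F, w3:F, w4:F. ✓
w2: successors {w3}; □(r → ¬q) there: w3:F. ✗
w3: successors {w3}; □(r → ¬q) there: w3:F. ✗
w4: successors {w2, w3, w4}; □(r → ¬q) there: w2:F, w3:F, w4:F. ✗
Satisfying worlds: {w1}.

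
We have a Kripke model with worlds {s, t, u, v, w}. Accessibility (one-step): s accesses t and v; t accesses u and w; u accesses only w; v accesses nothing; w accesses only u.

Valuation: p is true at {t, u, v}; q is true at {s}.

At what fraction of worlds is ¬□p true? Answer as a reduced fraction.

s: □p is T. ✗
t: □p is F. ✓
u: □p is F. ✓
v: □p is T. ✗
w: □p is T. ✗
That's 2 of 5 worlds, so 2/5.

2/5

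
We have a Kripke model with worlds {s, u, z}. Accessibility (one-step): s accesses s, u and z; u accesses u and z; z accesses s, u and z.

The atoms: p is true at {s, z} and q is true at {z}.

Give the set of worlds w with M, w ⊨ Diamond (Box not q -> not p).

{s, u, z}

s: successors {s, u, z}; Box not q -> not p there: s:T, u:T, z:T. ✓
u: successors {u, z}; Box not q -> not p there: u:T, z:T. ✓
z: successors {s, u, z}; Box not q -> not p there: s:T, u:T, z:T. ✓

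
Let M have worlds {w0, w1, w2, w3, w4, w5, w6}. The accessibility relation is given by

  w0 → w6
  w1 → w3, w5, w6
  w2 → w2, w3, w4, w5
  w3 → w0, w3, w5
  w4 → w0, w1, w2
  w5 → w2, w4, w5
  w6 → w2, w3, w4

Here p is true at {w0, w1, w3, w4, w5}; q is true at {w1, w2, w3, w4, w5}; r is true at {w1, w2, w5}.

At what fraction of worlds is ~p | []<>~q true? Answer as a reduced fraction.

w0: ~p is F, []<>~q is F. ✗
w1: ~p is F, []<>~q is F. ✗
w2: ~p is T, []<>~q is F. ✓
w3: ~p is F, []<>~q is F. ✗
w4: ~p is F, []<>~q is F. ✗
w5: ~p is F, []<>~q is F. ✗
w6: ~p is T, []<>~q is F. ✓
That's 2 of 7 worlds, so 2/7.

2/7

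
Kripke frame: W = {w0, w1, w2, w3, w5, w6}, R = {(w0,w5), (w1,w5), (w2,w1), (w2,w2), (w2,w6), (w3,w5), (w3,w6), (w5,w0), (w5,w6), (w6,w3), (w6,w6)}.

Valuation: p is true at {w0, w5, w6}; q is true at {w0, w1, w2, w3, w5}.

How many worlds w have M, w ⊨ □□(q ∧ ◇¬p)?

0

w0: successors {w5}; □(q ∧ ◇¬p) there: w5:F. ✗
w1: successors {w5}; □(q ∧ ◇¬p) there: w5:F. ✗
w2: successors {w1, w2, w6}; □(q ∧ ◇¬p) there: w1:F, w2:F, w6:F. ✗
w3: successors {w5, w6}; □(q ∧ ◇¬p) there: w5:F, w6:F. ✗
w5: successors {w0, w6}; □(q ∧ ◇¬p) there: w0:F, w6:F. ✗
w6: successors {w3, w6}; □(q ∧ ◇¬p) there: w3:F, w6:F. ✗
Satisfying worlds: ∅.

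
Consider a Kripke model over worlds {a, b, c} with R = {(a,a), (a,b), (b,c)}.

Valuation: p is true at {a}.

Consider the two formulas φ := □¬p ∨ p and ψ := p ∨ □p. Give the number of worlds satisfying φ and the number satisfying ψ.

For □¬p ∨ p:
a: □¬p is F, p is T. ✓
b: □¬p is T, p is F. ✓
c: □¬p is T, p is F. ✓
— 3 worlds.
For p ∨ □p:
a: p is T, □p is F. ✓
b: p is F, □p is F. ✗
c: p is F, □p is T. ✓
— 2 worlds.

3 and 2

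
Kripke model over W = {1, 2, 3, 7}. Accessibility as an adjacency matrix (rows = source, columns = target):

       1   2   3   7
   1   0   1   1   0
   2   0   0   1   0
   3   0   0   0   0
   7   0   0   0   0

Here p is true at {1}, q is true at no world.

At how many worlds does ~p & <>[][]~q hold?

1

1: ~p is F, <>[][]~q is T. ✗
2: ~p is T, <>[][]~q is T. ✓
3: ~p is T, <>[][]~q is F. ✗
7: ~p is T, <>[][]~q is F. ✗
Satisfying worlds: {2}.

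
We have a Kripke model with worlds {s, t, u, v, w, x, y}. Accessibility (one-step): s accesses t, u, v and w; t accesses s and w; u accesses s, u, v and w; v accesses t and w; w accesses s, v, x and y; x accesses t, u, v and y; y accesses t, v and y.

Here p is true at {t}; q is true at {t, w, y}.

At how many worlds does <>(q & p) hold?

4

s: successors {t, u, v, w}; q & p there: t:T, u:F, v:F, w:F. ✓
t: successors {s, w}; q & p there: s:F, w:F. ✗
u: successors {s, u, v, w}; q & p there: s:F, u:F, v:F, w:F. ✗
v: successors {t, w}; q & p there: t:T, w:F. ✓
w: successors {s, v, x, y}; q & p there: s:F, v:F, x:F, y:F. ✗
x: successors {t, u, v, y}; q & p there: t:T, u:F, v:F, y:F. ✓
y: successors {t, v, y}; q & p there: t:T, v:F, y:F. ✓
Satisfying worlds: {s, v, x, y}.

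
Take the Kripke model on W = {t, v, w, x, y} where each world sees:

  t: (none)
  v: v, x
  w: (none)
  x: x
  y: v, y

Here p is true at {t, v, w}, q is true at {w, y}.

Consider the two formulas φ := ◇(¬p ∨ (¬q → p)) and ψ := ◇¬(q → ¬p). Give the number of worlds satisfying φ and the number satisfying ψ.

3 and 0

For ◇(¬p ∨ (¬q → p)):
t: no successors, so ◇(¬p ∨ (¬q → p)) fails. ✗
v: successors {v, x}; ¬p ∨ (¬q → p) there: v:T, x:T. ✓
w: no successors, so ◇(¬p ∨ (¬q → p)) fails. ✗
x: successors {x}; ¬p ∨ (¬q → p) there: x:T. ✓
y: successors {v, y}; ¬p ∨ (¬q → p) there: v:T, y:T. ✓
— 3 worlds.
For ◇¬(q → ¬p):
t: no successors, so ◇¬(q → ¬p) fails. ✗
v: successors {v, x}; ¬(q → ¬p) there: v:F, x:F. ✗
w: no successors, so ◇¬(q → ¬p) fails. ✗
x: successors {x}; ¬(q → ¬p) there: x:F. ✗
y: successors {v, y}; ¬(q → ¬p) there: v:F, y:F. ✗
— 0 worlds.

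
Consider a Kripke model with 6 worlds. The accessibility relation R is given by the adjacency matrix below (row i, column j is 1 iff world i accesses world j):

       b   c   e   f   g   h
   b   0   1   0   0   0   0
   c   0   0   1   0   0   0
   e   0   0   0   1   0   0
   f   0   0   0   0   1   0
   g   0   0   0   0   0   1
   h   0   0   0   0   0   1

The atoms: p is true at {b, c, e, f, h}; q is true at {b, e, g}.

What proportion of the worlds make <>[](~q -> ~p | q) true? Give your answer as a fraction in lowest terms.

1/3

b: successors {c}; [](~q -> ~p | q) there: c:T. ✓
c: successors {e}; [](~q -> ~p | q) there: e:F. ✗
e: successors {f}; [](~q -> ~p | q) there: f:T. ✓
f: successors {g}; [](~q -> ~p | q) there: g:F. ✗
g: successors {h}; [](~q -> ~p | q) there: h:F. ✗
h: successors {h}; [](~q -> ~p | q) there: h:F. ✗
That's 2 of 6 worlds, so 2/6 = 1/3.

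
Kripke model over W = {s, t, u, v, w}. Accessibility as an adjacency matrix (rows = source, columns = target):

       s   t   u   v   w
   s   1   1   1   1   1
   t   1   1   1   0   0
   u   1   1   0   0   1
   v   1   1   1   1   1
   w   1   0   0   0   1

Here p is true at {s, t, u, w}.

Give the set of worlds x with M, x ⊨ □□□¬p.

s: successors {s, t, u, v, w}; □□¬p there: s:F, t:F, u:F, v:F, w:F. ✗
t: successors {s, t, u}; □□¬p there: s:F, t:F, u:F. ✗
u: successors {s, t, w}; □□¬p there: s:F, t:F, w:F. ✗
v: successors {s, t, u, v, w}; □□¬p there: s:F, t:F, u:F, v:F, w:F. ✗
w: successors {s, w}; □□¬p there: s:F, w:F. ✗

∅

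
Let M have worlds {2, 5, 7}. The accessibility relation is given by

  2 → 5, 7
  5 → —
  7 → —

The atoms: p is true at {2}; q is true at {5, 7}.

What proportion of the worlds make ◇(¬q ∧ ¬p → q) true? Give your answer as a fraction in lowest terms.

1/3

2: successors {5, 7}; ¬q ∧ ¬p → q there: 5:T, 7:T. ✓
5: no successors, so ◇(¬q ∧ ¬p → q) fails. ✗
7: no successors, so ◇(¬q ∧ ¬p → q) fails. ✗
That's 1 of 3 worlds, so 1/3.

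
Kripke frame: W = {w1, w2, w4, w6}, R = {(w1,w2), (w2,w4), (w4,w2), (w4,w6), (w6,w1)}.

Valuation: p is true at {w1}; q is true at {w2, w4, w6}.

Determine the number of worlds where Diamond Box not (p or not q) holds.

4

w1: successors {w2}; Box not (p or not q) there: w2:T. ✓
w2: successors {w4}; Box not (p or not q) there: w4:T. ✓
w4: successors {w2, w6}; Box not (p or not q) there: w2:T, w6:F. ✓
w6: successors {w1}; Box not (p or not q) there: w1:T. ✓
Satisfying worlds: {w1, w2, w4, w6}.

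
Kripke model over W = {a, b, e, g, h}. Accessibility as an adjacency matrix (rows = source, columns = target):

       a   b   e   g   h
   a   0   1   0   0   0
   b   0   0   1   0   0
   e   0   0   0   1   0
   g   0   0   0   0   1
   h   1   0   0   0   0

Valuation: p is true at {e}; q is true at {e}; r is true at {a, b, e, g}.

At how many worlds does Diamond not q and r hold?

a: Diamond not q is T, r is T. ✓
b: Diamond not q is F, r is T. ✗
e: Diamond not q is T, r is T. ✓
g: Diamond not q is T, r is T. ✓
h: Diamond not q is T, r is F. ✗
Satisfying worlds: {a, e, g}.

3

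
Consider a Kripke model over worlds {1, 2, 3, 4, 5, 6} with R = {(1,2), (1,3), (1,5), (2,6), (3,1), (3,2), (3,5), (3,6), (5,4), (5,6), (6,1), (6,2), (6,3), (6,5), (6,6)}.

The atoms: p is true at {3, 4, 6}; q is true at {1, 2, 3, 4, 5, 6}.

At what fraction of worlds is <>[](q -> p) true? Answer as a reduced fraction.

2/3

1: successors {2, 3, 5}; [](q -> p) there: 2:T, 3:F, 5:T. ✓
2: successors {6}; [](q -> p) there: 6:F. ✗
3: successors {1, 2, 5, 6}; [](q -> p) there: 1:F, 2:T, 5:T, 6:F. ✓
4: no successors, so <>[](q -> p) fails. ✗
5: successors {4, 6}; [](q -> p) there: 4:T, 6:F. ✓
6: successors {1, 2, 3, 5, 6}; [](q -> p) there: 1:F, 2:T, 3:F, 5:T, 6:F. ✓
That's 4 of 6 worlds, so 4/6 = 2/3.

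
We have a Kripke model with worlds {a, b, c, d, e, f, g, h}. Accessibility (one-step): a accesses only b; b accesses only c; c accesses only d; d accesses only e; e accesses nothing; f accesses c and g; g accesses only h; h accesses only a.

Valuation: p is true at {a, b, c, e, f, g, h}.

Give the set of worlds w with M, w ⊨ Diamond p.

a: successors {b}; p there: b:T. ✓
b: successors {c}; p there: c:T. ✓
c: successors {d}; p there: d:F. ✗
d: successors {e}; p there: e:T. ✓
e: no successors, so Diamond p fails. ✗
f: successors {c, g}; p there: c:T, g:T. ✓
g: successors {h}; p there: h:T. ✓
h: successors {a}; p there: a:T. ✓

{a, b, d, f, g, h}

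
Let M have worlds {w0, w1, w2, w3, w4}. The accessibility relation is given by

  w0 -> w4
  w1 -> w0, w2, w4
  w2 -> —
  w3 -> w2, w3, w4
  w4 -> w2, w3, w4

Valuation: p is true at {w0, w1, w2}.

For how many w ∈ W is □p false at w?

w0: successors {w4}; p there: w4:F. ✗
w1: successors {w0, w2, w4}; p there: w0:T, w2:T, w4:F. ✗
w2: no successors, so □p holds vacuously. ✓
w3: successors {w2, w3, w4}; p there: w2:T, w3:F, w4:F. ✗
w4: successors {w2, w3, w4}; p there: w2:T, w3:F, w4:F. ✗
Satisfying worlds: {w2}.
So □p fails at the other 4 worlds.

4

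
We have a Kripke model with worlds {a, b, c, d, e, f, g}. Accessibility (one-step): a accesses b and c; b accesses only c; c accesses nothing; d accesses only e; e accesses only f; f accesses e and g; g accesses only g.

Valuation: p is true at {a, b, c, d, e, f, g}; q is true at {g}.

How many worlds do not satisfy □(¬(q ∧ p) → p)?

0

a: successors {b, c}; ¬(q ∧ p) → p there: b:T, c:T. ✓
b: successors {c}; ¬(q ∧ p) → p there: c:T. ✓
c: no successors, so □(¬(q ∧ p) → p) holds vacuously. ✓
d: successors {e}; ¬(q ∧ p) → p there: e:T. ✓
e: successors {f}; ¬(q ∧ p) → p there: f:T. ✓
f: successors {e, g}; ¬(q ∧ p) → p there: e:T, g:T. ✓
g: successors {g}; ¬(q ∧ p) → p there: g:T. ✓
Satisfying worlds: {a, b, c, d, e, f, g}.
So □(¬(q ∧ p) → p) fails at the other 0 worlds.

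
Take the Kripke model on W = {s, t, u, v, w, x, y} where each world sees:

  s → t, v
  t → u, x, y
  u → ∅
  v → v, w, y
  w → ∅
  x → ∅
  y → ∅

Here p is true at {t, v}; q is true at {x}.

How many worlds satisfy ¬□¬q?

1

s: □¬q is T. ✗
t: □¬q is F. ✓
u: □¬q is T. ✗
v: □¬q is T. ✗
w: □¬q is T. ✗
x: □¬q is T. ✗
y: □¬q is T. ✗
Satisfying worlds: {t}.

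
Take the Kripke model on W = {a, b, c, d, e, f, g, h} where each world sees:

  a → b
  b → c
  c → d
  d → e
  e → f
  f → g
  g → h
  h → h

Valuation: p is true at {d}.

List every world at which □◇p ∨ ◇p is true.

{b, c}

a: □◇p is F, ◇p is F. ✗
b: □◇p is T, ◇p is F. ✓
c: □◇p is F, ◇p is T. ✓
d: □◇p is F, ◇p is F. ✗
e: □◇p is F, ◇p is F. ✗
f: □◇p is F, ◇p is F. ✗
g: □◇p is F, ◇p is F. ✗
h: □◇p is F, ◇p is F. ✗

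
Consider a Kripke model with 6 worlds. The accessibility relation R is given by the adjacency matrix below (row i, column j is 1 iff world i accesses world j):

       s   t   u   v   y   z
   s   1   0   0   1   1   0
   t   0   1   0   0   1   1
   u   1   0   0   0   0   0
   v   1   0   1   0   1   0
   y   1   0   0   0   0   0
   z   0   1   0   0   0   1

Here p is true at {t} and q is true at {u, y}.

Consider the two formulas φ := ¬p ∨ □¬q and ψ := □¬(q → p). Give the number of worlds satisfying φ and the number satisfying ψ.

5 and 0

For ¬p ∨ □¬q:
s: ¬p is T, □¬q is F. ✓
t: ¬p is F, □¬q is F. ✗
u: ¬p is T, □¬q is T. ✓
v: ¬p is T, □¬q is F. ✓
y: ¬p is T, □¬q is T. ✓
z: ¬p is T, □¬q is T. ✓
— 5 worlds.
For □¬(q → p):
s: successors {s, v, y}; ¬(q → p) there: s:F, v:F, y:T. ✗
t: successors {t, y, z}; ¬(q → p) there: t:F, y:T, z:F. ✗
u: successors {s}; ¬(q → p) there: s:F. ✗
v: successors {s, u, y}; ¬(q → p) there: s:F, u:T, y:T. ✗
y: successors {s}; ¬(q → p) there: s:F. ✗
z: successors {t, z}; ¬(q → p) there: t:F, z:F. ✗
— 0 worlds.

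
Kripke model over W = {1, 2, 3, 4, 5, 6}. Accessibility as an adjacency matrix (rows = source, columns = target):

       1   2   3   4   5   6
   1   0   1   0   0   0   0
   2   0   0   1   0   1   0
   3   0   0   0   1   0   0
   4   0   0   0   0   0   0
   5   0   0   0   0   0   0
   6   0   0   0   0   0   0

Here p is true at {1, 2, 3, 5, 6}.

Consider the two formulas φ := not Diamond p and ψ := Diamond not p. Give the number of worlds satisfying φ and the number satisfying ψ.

For not Diamond p:
1: Diamond p is T. ✗
2: Diamond p is T. ✗
3: Diamond p is F. ✓
4: Diamond p is F. ✓
5: Diamond p is F. ✓
6: Diamond p is F. ✓
— 4 worlds.
For Diamond not p:
1: successors {2}; not p there: 2:F. ✗
2: successors {3, 5}; not p there: 3:F, 5:F. ✗
3: successors {4}; not p there: 4:T. ✓
4: no successors, so Diamond not p fails. ✗
5: no successors, so Diamond not p fails. ✗
6: no successors, so Diamond not p fails. ✗
— 1 world.

4 and 1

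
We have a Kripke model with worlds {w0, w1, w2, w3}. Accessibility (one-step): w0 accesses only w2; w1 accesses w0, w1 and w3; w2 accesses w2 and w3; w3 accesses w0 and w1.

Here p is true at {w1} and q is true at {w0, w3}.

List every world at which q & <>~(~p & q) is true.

{w0, w3}

w0: q is T, <>~(~p & q) is T. ✓
w1: q is F, <>~(~p & q) is T. ✗
w2: q is F, <>~(~p & q) is T. ✗
w3: q is T, <>~(~p & q) is T. ✓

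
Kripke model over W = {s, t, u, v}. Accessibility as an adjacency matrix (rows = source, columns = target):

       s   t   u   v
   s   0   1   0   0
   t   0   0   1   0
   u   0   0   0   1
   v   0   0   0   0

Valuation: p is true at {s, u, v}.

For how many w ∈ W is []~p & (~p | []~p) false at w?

2

s: []~p is T, ~p | []~p is T. ✓
t: []~p is F, ~p | []~p is T. ✗
u: []~p is F, ~p | []~p is F. ✗
v: []~p is T, ~p | []~p is T. ✓
Satisfying worlds: {s, v}.
So []~p & (~p | []~p) fails at the other 2 worlds.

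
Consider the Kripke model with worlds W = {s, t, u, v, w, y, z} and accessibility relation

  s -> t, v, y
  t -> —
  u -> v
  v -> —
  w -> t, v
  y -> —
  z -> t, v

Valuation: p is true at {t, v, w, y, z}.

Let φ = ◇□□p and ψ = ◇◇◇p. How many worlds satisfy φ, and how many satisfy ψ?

For ◇□□p:
s: successors {t, v, y}; □□p there: t:T, v:T, y:T. ✓
t: no successors, so ◇□□p fails. ✗
u: successors {v}; □□p there: v:T. ✓
v: no successors, so ◇□□p fails. ✗
w: successors {t, v}; □□p there: t:T, v:T. ✓
y: no successors, so ◇□□p fails. ✗
z: successors {t, v}; □□p there: t:T, v:T. ✓
— 4 worlds.
For ◇◇◇p:
s: successors {t, v, y}; ◇◇p there: t:F, v:F, y:F. ✗
t: no successors, so ◇◇◇p fails. ✗
u: successors {v}; ◇◇p there: v:F. ✗
v: no successors, so ◇◇◇p fails. ✗
w: successors {t, v}; ◇◇p there: t:F, v:F. ✗
y: no successors, so ◇◇◇p fails. ✗
z: successors {t, v}; ◇◇p there: t:F, v:F. ✗
— 0 worlds.

4 and 0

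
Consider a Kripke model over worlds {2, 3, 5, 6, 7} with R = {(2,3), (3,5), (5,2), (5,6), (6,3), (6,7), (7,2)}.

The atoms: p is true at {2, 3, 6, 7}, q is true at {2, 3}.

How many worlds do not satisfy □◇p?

2

2: successors {3}; ◇p there: 3:F. ✗
3: successors {5}; ◇p there: 5:T. ✓
5: successors {2, 6}; ◇p there: 2:T, 6:T. ✓
6: successors {3, 7}; ◇p there: 3:F, 7:T. ✗
7: successors {2}; ◇p there: 2:T. ✓
Satisfying worlds: {3, 5, 7}.
So □◇p fails at the other 2 worlds.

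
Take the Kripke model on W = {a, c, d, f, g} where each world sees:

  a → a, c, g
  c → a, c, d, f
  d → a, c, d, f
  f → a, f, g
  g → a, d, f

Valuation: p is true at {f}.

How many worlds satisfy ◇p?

a: successors {a, c, g}; p there: a:F, c:F, g:F. ✗
c: successors {a, c, d, f}; p there: a:F, c:F, d:F, f:T. ✓
d: successors {a, c, d, f}; p there: a:F, c:F, d:F, f:T. ✓
f: successors {a, f, g}; p there: a:F, f:T, g:F. ✓
g: successors {a, d, f}; p there: a:F, d:F, f:T. ✓
Satisfying worlds: {c, d, f, g}.

4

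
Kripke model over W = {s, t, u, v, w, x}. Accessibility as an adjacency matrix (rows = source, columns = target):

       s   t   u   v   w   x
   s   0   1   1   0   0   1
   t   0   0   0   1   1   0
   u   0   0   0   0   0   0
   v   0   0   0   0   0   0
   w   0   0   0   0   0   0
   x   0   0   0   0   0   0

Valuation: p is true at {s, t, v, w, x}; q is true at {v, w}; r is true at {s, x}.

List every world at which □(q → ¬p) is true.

s: successors {t, u, x}; q → ¬p there: t:T, u:T, x:T. ✓
t: successors {v, w}; q → ¬p there: v:F, w:F. ✗
u: no successors, so □(q → ¬p) holds vacuously. ✓
v: no successors, so □(q → ¬p) holds vacuously. ✓
w: no successors, so □(q → ¬p) holds vacuously. ✓
x: no successors, so □(q → ¬p) holds vacuously. ✓

{s, u, v, w, x}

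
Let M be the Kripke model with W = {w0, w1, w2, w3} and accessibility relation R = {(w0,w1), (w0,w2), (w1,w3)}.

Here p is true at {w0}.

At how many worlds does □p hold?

2

w0: successors {w1, w2}; p there: w1:F, w2:F. ✗
w1: successors {w3}; p there: w3:F. ✗
w2: no successors, so □p holds vacuously. ✓
w3: no successors, so □p holds vacuously. ✓
Satisfying worlds: {w2, w3}.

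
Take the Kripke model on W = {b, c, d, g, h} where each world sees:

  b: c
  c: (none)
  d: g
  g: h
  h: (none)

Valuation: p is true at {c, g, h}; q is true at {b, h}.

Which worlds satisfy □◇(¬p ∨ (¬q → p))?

b: successors {c}; ◇(¬p ∨ (¬q → p)) there: c:F. ✗
c: no successors, so □◇(¬p ∨ (¬q → p)) holds vacuously. ✓
d: successors {g}; ◇(¬p ∨ (¬q → p)) there: g:T. ✓
g: successors {h}; ◇(¬p ∨ (¬q → p)) there: h:F. ✗
h: no successors, so □◇(¬p ∨ (¬q → p)) holds vacuously. ✓

{c, d, h}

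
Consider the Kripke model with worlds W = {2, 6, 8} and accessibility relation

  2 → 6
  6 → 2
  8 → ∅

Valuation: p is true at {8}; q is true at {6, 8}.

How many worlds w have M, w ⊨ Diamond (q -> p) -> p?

2: Diamond (q -> p) is F, p is F. ✓
6: Diamond (q -> p) is T, p is F. ✗
8: Diamond (q -> p) is F, p is T. ✓
Satisfying worlds: {2, 8}.

2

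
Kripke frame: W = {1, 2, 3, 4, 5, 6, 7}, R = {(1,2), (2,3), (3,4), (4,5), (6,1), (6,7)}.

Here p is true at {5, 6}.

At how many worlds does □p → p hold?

5

1: □p is F, p is F. ✓
2: □p is F, p is F. ✓
3: □p is F, p is F. ✓
4: □p is T, p is F. ✗
5: □p is T, p is T. ✓
6: □p is F, p is T. ✓
7: □p is T, p is F. ✗
Satisfying worlds: {1, 2, 3, 5, 6}.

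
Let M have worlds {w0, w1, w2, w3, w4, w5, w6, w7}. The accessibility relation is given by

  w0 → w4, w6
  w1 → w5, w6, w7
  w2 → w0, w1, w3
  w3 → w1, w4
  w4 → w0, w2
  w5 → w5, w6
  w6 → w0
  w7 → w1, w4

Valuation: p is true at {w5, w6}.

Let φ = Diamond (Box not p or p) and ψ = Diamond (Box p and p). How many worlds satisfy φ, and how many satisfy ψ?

For Diamond (Box not p or p):
w0: successors {w4, w6}; Box not p or p there: w4:T, w6:T. ✓
w1: successors {w5, w6, w7}; Box not p or p there: w5:T, w6:T, w7:T. ✓
w2: successors {w0, w1, w3}; Box not p or p there: w0:F, w1:F, w3:T. ✓
w3: successors {w1, w4}; Box not p or p there: w1:F, w4:T. ✓
w4: successors {w0, w2}; Box not p or p there: w0:F, w2:T. ✓
w5: successors {w5, w6}; Box not p or p there: w5:T, w6:T. ✓
w6: successors {w0}; Box not p or p there: w0:F. ✗
w7: successors {w1, w4}; Box not p or p there: w1:F, w4:T. ✓
— 7 worlds.
For Diamond (Box p and p):
w0: successors {w4, w6}; Box p and p there: w4:F, w6:F. ✗
w1: successors {w5, w6, w7}; Box p and p there: w5:T, w6:F, w7:F. ✓
w2: successors {w0, w1, w3}; Box p and p there: w0:F, w1:F, w3:F. ✗
w3: successors {w1, w4}; Box p and p there: w1:F, w4:F. ✗
w4: successors {w0, w2}; Box p and p there: w0:F, w2:F. ✗
w5: successors {w5, w6}; Box p and p there: w5:T, w6:F. ✓
w6: successors {w0}; Box p and p there: w0:F. ✗
w7: successors {w1, w4}; Box p and p there: w1:F, w4:F. ✗
— 2 worlds.

7 and 2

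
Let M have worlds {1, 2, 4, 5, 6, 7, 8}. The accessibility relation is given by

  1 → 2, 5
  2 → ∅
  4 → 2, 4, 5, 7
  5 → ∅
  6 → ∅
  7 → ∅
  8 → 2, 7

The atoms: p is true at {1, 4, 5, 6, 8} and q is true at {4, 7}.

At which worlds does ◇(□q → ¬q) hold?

1: successors {2, 5}; □q → ¬q there: 2:T, 5:T. ✓
2: no successors, so ◇(□q → ¬q) fails. ✗
4: successors {2, 4, 5, 7}; □q → ¬q there: 2:T, 4:T, 5:T, 7:F. ✓
5: no successors, so ◇(□q → ¬q) fails. ✗
6: no successors, so ◇(□q → ¬q) fails. ✗
7: no successors, so ◇(□q → ¬q) fails. ✗
8: successors {2, 7}; □q → ¬q there: 2:T, 7:F. ✓

{1, 4, 8}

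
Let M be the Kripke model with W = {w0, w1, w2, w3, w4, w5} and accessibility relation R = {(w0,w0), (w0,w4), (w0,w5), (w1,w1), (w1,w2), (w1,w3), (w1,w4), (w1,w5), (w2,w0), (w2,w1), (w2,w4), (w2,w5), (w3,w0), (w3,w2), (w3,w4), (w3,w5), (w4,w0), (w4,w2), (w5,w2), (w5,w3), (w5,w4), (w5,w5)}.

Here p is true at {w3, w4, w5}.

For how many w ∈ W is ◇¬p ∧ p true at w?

w0: ◇¬p is T, p is F. ✗
w1: ◇¬p is T, p is F. ✗
w2: ◇¬p is T, p is F. ✗
w3: ◇¬p is T, p is T. ✓
w4: ◇¬p is T, p is T. ✓
w5: ◇¬p is T, p is T. ✓
Satisfying worlds: {w3, w4, w5}.

3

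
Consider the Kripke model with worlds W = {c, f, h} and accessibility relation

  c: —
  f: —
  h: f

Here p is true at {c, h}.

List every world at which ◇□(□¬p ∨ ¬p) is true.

c: no successors, so ◇□(□¬p ∨ ¬p) fails. ✗
f: no successors, so ◇□(□¬p ∨ ¬p) fails. ✗
h: successors {f}; □(□¬p ∨ ¬p) there: f:T. ✓

{h}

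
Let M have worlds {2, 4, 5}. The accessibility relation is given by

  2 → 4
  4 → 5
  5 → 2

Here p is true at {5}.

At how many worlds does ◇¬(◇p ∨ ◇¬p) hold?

2: successors {4}; ¬(◇p ∨ ◇¬p) there: 4:F. ✗
4: successors {5}; ¬(◇p ∨ ◇¬p) there: 5:F. ✗
5: successors {2}; ¬(◇p ∨ ◇¬p) there: 2:F. ✗
Satisfying worlds: ∅.

0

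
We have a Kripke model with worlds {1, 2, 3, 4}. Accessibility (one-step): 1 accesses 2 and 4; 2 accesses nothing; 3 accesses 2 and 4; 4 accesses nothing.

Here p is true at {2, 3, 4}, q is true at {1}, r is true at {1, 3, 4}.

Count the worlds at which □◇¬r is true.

1: successors {2, 4}; ◇¬r there: 2:F, 4:F. ✗
2: no successors, so □◇¬r holds vacuously. ✓
3: successors {2, 4}; ◇¬r there: 2:F, 4:F. ✗
4: no successors, so □◇¬r holds vacuously. ✓
Satisfying worlds: {2, 4}.

2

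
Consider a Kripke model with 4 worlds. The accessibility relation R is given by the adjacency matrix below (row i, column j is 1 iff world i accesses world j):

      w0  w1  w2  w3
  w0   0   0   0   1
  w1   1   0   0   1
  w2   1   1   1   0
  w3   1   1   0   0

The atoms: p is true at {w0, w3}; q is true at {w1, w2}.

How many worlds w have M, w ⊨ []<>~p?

1

w0: successors {w3}; <>~p there: w3:T. ✓
w1: successors {w0, w3}; <>~p there: w0:F, w3:T. ✗
w2: successors {w0, w1, w2}; <>~p there: w0:F, w1:F, w2:T. ✗
w3: successors {w0, w1}; <>~p there: w0:F, w1:F. ✗
Satisfying worlds: {w0}.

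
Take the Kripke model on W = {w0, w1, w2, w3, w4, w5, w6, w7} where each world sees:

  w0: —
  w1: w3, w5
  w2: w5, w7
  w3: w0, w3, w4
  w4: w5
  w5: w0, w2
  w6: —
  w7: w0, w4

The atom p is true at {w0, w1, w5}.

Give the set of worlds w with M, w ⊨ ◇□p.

{w3, w5, w7}

w0: no successors, so ◇□p fails. ✗
w1: successors {w3, w5}; □p there: w3:F, w5:F. ✗
w2: successors {w5, w7}; □p there: w5:F, w7:F. ✗
w3: successors {w0, w3, w4}; □p there: w0:T, w3:F, w4:T. ✓
w4: successors {w5}; □p there: w5:F. ✗
w5: successors {w0, w2}; □p there: w0:T, w2:F. ✓
w6: no successors, so ◇□p fails. ✗
w7: successors {w0, w4}; □p there: w0:T, w4:T. ✓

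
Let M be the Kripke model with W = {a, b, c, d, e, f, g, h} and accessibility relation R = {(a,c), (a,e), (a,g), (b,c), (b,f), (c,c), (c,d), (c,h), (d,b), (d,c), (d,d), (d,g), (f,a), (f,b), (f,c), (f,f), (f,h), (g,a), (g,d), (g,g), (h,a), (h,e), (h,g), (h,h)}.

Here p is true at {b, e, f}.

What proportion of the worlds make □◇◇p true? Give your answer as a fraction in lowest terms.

a: successors {c, e, g}; ◇◇p there: c:T, e:F, g:T. ✗
b: successors {c, f}; ◇◇p there: c:T, f:T. ✓
c: successors {c, d, h}; ◇◇p there: c:T, d:T, h:T. ✓
d: successors {b, c, d, g}; ◇◇p there: b:T, c:T, d:T, g:T. ✓
e: no successors, so □◇◇p holds vacuously. ✓
f: successors {a, b, c, f, h}; ◇◇p there: a:F, b:T, c:T, f:T, h:T. ✗
g: successors {a, d, g}; ◇◇p there: a:F, d:T, g:T. ✗
h: successors {a, e, g, h}; ◇◇p there: a:F, e:F, g:T, h:T. ✗
That's 4 of 8 worlds, so 4/8 = 1/2.

1/2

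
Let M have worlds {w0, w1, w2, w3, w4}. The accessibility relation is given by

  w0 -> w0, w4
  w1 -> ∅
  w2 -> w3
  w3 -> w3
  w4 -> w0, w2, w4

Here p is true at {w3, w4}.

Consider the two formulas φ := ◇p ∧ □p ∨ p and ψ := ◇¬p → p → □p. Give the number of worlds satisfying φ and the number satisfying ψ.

For ◇p ∧ □p ∨ p:
w0: ◇p ∧ □p is F, p is F. ✗
w1: ◇p ∧ □p is F, p is F. ✗
w2: ◇p ∧ □p is T, p is F. ✓
w3: ◇p ∧ □p is T, p is T. ✓
w4: ◇p ∧ □p is F, p is T. ✓
— 3 worlds.
For ◇¬p → p → □p:
w0: ◇¬p is T, p → □p is T. ✓
w1: ◇¬p is F, p → □p is T. ✓
w2: ◇¬p is F, p → □p is T. ✓
w3: ◇¬p is F, p → □p is T. ✓
w4: ◇¬p is T, p → □p is F. ✗
— 4 worlds.

3 and 4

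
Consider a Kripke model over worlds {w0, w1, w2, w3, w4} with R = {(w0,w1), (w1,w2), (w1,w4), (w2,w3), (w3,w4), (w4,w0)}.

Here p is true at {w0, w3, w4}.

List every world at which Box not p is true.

w0: successors {w1}; not p there: w1:T. ✓
w1: successors {w2, w4}; not p there: w2:T, w4:F. ✗
w2: successors {w3}; not p there: w3:F. ✗
w3: successors {w4}; not p there: w4:F. ✗
w4: successors {w0}; not p there: w0:F. ✗

{w0}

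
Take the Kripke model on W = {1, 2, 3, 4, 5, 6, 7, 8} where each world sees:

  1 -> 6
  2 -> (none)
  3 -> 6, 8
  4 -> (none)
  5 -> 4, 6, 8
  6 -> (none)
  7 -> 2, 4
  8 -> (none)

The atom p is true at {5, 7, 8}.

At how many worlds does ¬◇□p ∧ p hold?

1: ¬◇□p is F, p is F. ✗
2: ¬◇□p is T, p is F. ✗
3: ¬◇□p is F, p is F. ✗
4: ¬◇□p is T, p is F. ✗
5: ¬◇□p is F, p is T. ✗
6: ¬◇□p is T, p is F. ✗
7: ¬◇□p is F, p is T. ✗
8: ¬◇□p is T, p is T. ✓
Satisfying worlds: {8}.

1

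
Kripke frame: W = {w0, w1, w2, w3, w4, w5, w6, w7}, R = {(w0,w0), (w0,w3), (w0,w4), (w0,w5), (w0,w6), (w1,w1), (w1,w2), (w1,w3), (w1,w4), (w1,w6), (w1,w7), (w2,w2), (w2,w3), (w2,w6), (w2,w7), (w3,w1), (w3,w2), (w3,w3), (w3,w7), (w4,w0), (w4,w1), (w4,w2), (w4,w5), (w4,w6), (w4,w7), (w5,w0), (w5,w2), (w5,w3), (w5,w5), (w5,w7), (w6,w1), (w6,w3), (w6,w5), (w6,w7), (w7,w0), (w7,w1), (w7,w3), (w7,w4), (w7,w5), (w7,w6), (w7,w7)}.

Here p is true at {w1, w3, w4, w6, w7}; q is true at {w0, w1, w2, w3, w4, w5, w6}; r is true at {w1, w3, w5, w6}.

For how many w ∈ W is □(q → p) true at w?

w0: successors {w0, w3, w4, w5, w6}; q → p there: w0:F, w3:T, w4:T, w5:F, w6:T. ✗
w1: successors {w1, w2, w3, w4, w6, w7}; q → p there: w1:T, w2:F, w3:T, w4:T, w6:T, w7:T. ✗
w2: successors {w2, w3, w6, w7}; q → p there: w2:F, w3:T, w6:T, w7:T. ✗
w3: successors {w1, w2, w3, w7}; q → p there: w1:T, w2:F, w3:T, w7:T. ✗
w4: successors {w0, w1, w2, w5, w6, w7}; q → p there: w0:F, w1:T, w2:F, w5:F, w6:T, w7:T. ✗
w5: successors {w0, w2, w3, w5, w7}; q → p there: w0:F, w2:F, w3:T, w5:F, w7:T. ✗
w6: successors {w1, w3, w5, w7}; q → p there: w1:T, w3:T, w5:F, w7:T. ✗
w7: successors {w0, w1, w3, w4, w5, w6, w7}; q → p there: w0:F, w1:T, w3:T, w4:T, w5:F, w6:T, w7:T. ✗
Satisfying worlds: ∅.

0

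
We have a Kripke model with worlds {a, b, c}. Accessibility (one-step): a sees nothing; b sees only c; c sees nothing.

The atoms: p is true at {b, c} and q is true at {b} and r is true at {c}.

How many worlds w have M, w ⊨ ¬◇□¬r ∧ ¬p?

1

a: ¬◇□¬r is T, ¬p is T. ✓
b: ¬◇□¬r is F, ¬p is F. ✗
c: ¬◇□¬r is T, ¬p is F. ✗
Satisfying worlds: {a}.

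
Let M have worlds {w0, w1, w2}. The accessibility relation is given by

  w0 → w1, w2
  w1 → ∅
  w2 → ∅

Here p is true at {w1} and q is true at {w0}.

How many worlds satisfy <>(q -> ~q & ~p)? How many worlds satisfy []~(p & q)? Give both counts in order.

1 and 3

For <>(q -> ~q & ~p):
w0: successors {w1, w2}; q -> ~q & ~p there: w1:T, w2:T. ✓
w1: no successors, so <>(q -> ~q & ~p) fails. ✗
w2: no successors, so <>(q -> ~q & ~p) fails. ✗
— 1 world.
For []~(p & q):
w0: successors {w1, w2}; ~(p & q) there: w1:T, w2:T. ✓
w1: no successors, so []~(p & q) holds vacuously. ✓
w2: no successors, so []~(p & q) holds vacuously. ✓
— 3 worlds.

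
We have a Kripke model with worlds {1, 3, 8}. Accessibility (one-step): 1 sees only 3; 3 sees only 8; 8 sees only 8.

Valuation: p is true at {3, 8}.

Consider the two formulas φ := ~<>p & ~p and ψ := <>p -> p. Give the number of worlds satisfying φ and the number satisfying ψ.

0 and 2

For ~<>p & ~p:
1: ~<>p is F, ~p is T. ✗
3: ~<>p is F, ~p is F. ✗
8: ~<>p is F, ~p is F. ✗
— 0 worlds.
For <>p -> p:
1: <>p is T, p is F. ✗
3: <>p is T, p is T. ✓
8: <>p is T, p is T. ✓
— 2 worlds.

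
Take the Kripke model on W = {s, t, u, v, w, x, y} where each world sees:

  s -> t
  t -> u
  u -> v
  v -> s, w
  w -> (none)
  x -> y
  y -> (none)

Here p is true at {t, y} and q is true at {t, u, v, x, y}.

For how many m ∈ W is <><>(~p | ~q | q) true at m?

s: successors {t}; <>(~p | ~q | q) there: t:T. ✓
t: successors {u}; <>(~p | ~q | q) there: u:T. ✓
u: successors {v}; <>(~p | ~q | q) there: v:T. ✓
v: successors {s, w}; <>(~p | ~q | q) there: s:T, w:F. ✓
w: no successors, so <><>(~p | ~q | q) fails. ✗
x: successors {y}; <>(~p | ~q | q) there: y:F. ✗
y: no successors, so <><>(~p | ~q | q) fails. ✗
Satisfying worlds: {s, t, u, v}.

4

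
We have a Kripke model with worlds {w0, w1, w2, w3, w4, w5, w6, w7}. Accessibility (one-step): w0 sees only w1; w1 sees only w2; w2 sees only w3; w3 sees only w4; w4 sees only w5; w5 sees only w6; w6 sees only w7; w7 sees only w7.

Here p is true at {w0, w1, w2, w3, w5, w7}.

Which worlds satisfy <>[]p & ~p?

w0: <>[]p is T, ~p is F. ✗
w1: <>[]p is T, ~p is F. ✗
w2: <>[]p is F, ~p is F. ✗
w3: <>[]p is T, ~p is F. ✗
w4: <>[]p is F, ~p is T. ✗
w5: <>[]p is T, ~p is F. ✗
w6: <>[]p is T, ~p is T. ✓
w7: <>[]p is T, ~p is F. ✗

{w6}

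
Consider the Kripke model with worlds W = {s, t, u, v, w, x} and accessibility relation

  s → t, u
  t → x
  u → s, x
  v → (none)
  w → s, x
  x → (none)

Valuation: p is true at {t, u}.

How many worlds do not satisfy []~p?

s: successors {t, u}; ~p there: t:F, u:F. ✗
t: successors {x}; ~p there: x:T. ✓
u: successors {s, x}; ~p there: s:T, x:T. ✓
v: no successors, so []~p holds vacuously. ✓
w: successors {s, x}; ~p there: s:T, x:T. ✓
x: no successors, so []~p holds vacuously. ✓
Satisfying worlds: {t, u, v, w, x}.
So []~p fails at the other 1 world.

1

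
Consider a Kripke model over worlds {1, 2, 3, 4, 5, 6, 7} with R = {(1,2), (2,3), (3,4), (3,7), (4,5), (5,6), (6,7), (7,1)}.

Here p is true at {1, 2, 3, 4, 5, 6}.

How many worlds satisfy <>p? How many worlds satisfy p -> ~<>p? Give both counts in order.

6 and 2

For <>p:
1: successors {2}; p there: 2:T. ✓
2: successors {3}; p there: 3:T. ✓
3: successors {4, 7}; p there: 4:T, 7:F. ✓
4: successors {5}; p there: 5:T. ✓
5: successors {6}; p there: 6:T. ✓
6: successors {7}; p there: 7:F. ✗
7: successors {1}; p there: 1:T. ✓
— 6 worlds.
For p -> ~<>p:
1: p is T, ~<>p is F. ✗
2: p is T, ~<>p is F. ✗
3: p is T, ~<>p is F. ✗
4: p is T, ~<>p is F. ✗
5: p is T, ~<>p is F. ✗
6: p is T, ~<>p is T. ✓
7: p is F, ~<>p is F. ✓
— 2 worlds.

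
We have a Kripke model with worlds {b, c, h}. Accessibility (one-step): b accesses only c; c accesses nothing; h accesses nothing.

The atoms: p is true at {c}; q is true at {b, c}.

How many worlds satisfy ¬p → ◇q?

b: ¬p is T, ◇q is T. ✓
c: ¬p is F, ◇q is F. ✓
h: ¬p is T, ◇q is F. ✗
Satisfying worlds: {b, c}.

2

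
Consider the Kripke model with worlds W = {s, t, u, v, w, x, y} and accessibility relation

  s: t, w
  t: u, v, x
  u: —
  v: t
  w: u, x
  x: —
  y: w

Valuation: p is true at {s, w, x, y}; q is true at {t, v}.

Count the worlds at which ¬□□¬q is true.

s: □□¬q is F. ✓
t: □□¬q is F. ✓
u: □□¬q is T. ✗
v: □□¬q is F. ✓
w: □□¬q is T. ✗
x: □□¬q is T. ✗
y: □□¬q is T. ✗
Satisfying worlds: {s, t, v}.

3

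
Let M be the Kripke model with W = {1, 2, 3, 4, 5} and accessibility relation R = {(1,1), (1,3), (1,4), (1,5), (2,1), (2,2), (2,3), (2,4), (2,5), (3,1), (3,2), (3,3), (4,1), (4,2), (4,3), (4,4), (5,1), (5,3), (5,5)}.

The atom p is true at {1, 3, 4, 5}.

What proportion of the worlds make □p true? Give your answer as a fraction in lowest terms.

1: successors {1, 3, 4, 5}; p there: 1:T, 3:T, 4:T, 5:T. ✓
2: successors {1, 2, 3, 4, 5}; p there: 1:T, 2:F, 3:T, 4:T, 5:T. ✗
3: successors {1, 2, 3}; p there: 1:T, 2:F, 3:T. ✗
4: successors {1, 2, 3, 4}; p there: 1:T, 2:F, 3:T, 4:T. ✗
5: successors {1, 3, 5}; p there: 1:T, 3:T, 5:T. ✓
That's 2 of 5 worlds, so 2/5.

2/5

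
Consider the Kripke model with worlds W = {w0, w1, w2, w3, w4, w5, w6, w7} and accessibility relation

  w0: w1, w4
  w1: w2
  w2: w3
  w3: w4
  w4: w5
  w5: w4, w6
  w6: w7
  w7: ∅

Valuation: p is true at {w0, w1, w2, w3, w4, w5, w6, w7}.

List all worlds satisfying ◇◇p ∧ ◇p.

{w0, w1, w2, w3, w4, w5}

w0: ◇◇p is T, ◇p is T. ✓
w1: ◇◇p is T, ◇p is T. ✓
w2: ◇◇p is T, ◇p is T. ✓
w3: ◇◇p is T, ◇p is T. ✓
w4: ◇◇p is T, ◇p is T. ✓
w5: ◇◇p is T, ◇p is T. ✓
w6: ◇◇p is F, ◇p is T. ✗
w7: ◇◇p is F, ◇p is F. ✗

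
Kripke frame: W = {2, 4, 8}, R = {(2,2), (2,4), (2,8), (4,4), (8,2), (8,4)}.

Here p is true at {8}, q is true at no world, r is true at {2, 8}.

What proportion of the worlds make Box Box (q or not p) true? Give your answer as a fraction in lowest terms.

1/3

2: successors {2, 4, 8}; Box (q or not p) there: 2:F, 4:T, 8:T. ✗
4: successors {4}; Box (q or not p) there: 4:T. ✓
8: successors {2, 4}; Box (q or not p) there: 2:F, 4:T. ✗
That's 1 of 3 worlds, so 1/3.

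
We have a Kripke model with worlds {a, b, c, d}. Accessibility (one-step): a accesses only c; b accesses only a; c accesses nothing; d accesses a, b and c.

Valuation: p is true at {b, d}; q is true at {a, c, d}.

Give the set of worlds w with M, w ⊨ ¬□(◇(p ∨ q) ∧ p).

{a, b, d}

a: □(◇(p ∨ q) ∧ p) is F. ✓
b: □(◇(p ∨ q) ∧ p) is F. ✓
c: □(◇(p ∨ q) ∧ p) is T. ✗
d: □(◇(p ∨ q) ∧ p) is F. ✓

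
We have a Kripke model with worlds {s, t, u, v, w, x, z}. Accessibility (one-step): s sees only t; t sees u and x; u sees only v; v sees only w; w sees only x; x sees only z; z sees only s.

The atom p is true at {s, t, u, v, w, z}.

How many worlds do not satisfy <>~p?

5

s: successors {t}; ~p there: t:F. ✗
t: successors {u, x}; ~p there: u:F, x:T. ✓
u: successors {v}; ~p there: v:F. ✗
v: successors {w}; ~p there: w:F. ✗
w: successors {x}; ~p there: x:T. ✓
x: successors {z}; ~p there: z:F. ✗
z: successors {s}; ~p there: s:F. ✗
Satisfying worlds: {t, w}.
So <>~p fails at the other 5 worlds.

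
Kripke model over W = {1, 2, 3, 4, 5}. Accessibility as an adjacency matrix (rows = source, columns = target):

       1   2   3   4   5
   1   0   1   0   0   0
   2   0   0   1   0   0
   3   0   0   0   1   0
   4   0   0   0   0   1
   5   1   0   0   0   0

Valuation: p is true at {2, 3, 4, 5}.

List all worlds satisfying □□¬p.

{4}

1: successors {2}; □¬p there: 2:F. ✗
2: successors {3}; □¬p there: 3:F. ✗
3: successors {4}; □¬p there: 4:F. ✗
4: successors {5}; □¬p there: 5:T. ✓
5: successors {1}; □¬p there: 1:F. ✗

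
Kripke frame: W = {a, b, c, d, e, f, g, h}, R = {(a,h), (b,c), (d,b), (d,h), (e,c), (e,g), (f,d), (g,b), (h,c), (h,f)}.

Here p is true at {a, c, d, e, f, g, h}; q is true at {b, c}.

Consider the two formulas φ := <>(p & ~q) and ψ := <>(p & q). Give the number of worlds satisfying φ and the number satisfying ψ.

For <>(p & ~q):
a: successors {h}; p & ~q there: h:T. ✓
b: successors {c}; p & ~q there: c:F. ✗
c: no successors, so <>(p & ~q) fails. ✗
d: successors {b, h}; p & ~q there: b:F, h:T. ✓
e: successors {c, g}; p & ~q there: c:F, g:T. ✓
f: successors {d}; p & ~q there: d:T. ✓
g: successors {b}; p & ~q there: b:F. ✗
h: successors {c, f}; p & ~q there: c:F, f:T. ✓
— 5 worlds.
For <>(p & q):
a: successors {h}; p & q there: h:F. ✗
b: successors {c}; p & q there: c:T. ✓
c: no successors, so <>(p & q) fails. ✗
d: successors {b, h}; p & q there: b:F, h:F. ✗
e: successors {c, g}; p & q there: c:T, g:F. ✓
f: successors {d}; p & q there: d:F. ✗
g: successors {b}; p & q there: b:F. ✗
h: successors {c, f}; p & q there: c:T, f:F. ✓
— 3 worlds.

5 and 3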